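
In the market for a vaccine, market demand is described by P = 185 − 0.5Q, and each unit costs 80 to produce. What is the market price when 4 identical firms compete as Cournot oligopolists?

P = 101

Cournot with 4 identical firms: the symmetric best-response condition is 185 − 2.5q = 80. Each firm produces q = 42, total output Q = 168, price P = 101.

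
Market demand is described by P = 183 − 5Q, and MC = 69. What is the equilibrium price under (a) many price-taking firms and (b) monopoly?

Competition: P = 69; Monopoly: P = 126

Perfect competition: P = MC = 69, so 183 − 5Q = 69 and Q = 22.8.
A monopolist chooses Q where MR = MC. MR = 183 − 10Q; setting this equal to 69 gives Q = 11.4 and P = 126.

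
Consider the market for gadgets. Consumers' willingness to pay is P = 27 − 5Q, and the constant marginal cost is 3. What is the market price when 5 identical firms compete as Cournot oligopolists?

P = 7

With 5 symmetric Cournot firms, each firm's FOC gives 27 − 30q = 3, so q = 0.8, Q = 5·0.8 = 4, and P = 7.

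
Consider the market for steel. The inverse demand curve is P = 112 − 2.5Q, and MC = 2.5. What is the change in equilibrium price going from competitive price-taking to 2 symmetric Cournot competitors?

Equilibrium price rises by 36.5

Perfect competition: P = MC = 2.5, so 112 − 2.5Q = 2.5 and Q = 43.8.
With 2 symmetric Cournot firms, each firm's FOC gives 112 − 7.5q = 2.5, so q = 14.6, Q = 2·14.6 = 29.2, and P = 39.
Change in equilibrium price: 39 − 2.5 = 36.5.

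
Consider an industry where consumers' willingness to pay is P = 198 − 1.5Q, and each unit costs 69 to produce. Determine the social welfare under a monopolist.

A monopolist chooses Q where MR = MC. MR = 198 − 3Q; setting this equal to 69 gives Q = 43 and P = 133.5.
CS = ½·(198 − 133.5)·43 = 1386.75; PS = (133.5 − 69)·43 = 2773.5; TS = 4160.25.

TS = 4160.25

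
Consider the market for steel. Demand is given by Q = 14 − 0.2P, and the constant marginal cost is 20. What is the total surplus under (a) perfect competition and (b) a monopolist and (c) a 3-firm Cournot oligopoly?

Inverting demand: P = 70 − 5Q.
Competitive firms price at marginal cost: P = 20, giving Q = 10.
CS = ½·(70 − 20)·10 = 250; PS = (20 − 20)·10 = 0; TS = 250.
A monopolist chooses Q where MR = MC. MR = 70 − 10Q; setting this equal to 20 gives Q = 5 and P = 45.
CS = ½·(70 − 45)·5 = 62.5; PS = (45 − 20)·5 = 125; TS = 187.5.
In a 3-firm Cournot equilibrium, symmetry and the first-order condition give q = (70 − 20)/(20) = 2.5. So Q = 7.5 and P = 32.5.
CS = ½·(70 − 32.5)·7.5 = 140.625; PS = (32.5 − 20)·7.5 = 93.75; TS = 234.375.

Competition: TS = 250; Monopoly: TS = 187.5; Cournot: TS = 234.375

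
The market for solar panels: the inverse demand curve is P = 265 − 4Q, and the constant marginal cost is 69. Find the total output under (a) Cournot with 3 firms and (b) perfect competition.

In a 3-firm Cournot equilibrium, symmetry and the first-order condition give q = (265 − 69)/(16) = 12.25. So Q = 36.75 and P = 118.
Perfect competition: P = MC = 69, so 265 − 4Q = 69 and Q = 49.

Cournot: Q = 36.75; Competition: Q = 49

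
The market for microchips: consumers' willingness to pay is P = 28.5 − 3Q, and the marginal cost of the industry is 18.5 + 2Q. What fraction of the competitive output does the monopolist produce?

A monopolist chooses Q where MR = MC. MR = 28.5 − 6Q; setting this equal to 18.5 + 2Q gives Q = 1.25 and P = 24.75.
Competitive equilibrium sets price equal to marginal cost: 28.5 − 3Q = 18.5 + 2Q, so Q = 2 and P = 22.5.
Ratio Q_m/Q_c = 1.25/2 = 0.625.

Q_m/Q_c = 0.625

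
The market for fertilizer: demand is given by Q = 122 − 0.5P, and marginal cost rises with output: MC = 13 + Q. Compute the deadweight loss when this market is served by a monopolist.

DWL = 1422.96

Inverting demand: P = 244 − 2Q.
Competitive equilibrium sets price equal to marginal cost: 244 − 2Q = 13 + Q, so Q = 77 and P = 90.
Monopoly sets MR = MC: 244 − 4Q = 13 + Q ⇒ Q = 46.2, P = 244 − 2·46.2 = 151.6.
CS = ½·(244 − 90)·77 = 5929; PS = (90·77 − 13·77 − ½·1·77²) = 2964.5; TS = 8893.5.
CS = ½·(244 − 151.6)·46.2 = 2134.44; PS = (151.6·46.2 − 13·46.2 − ½·1·46.2²) = 5336.1; TS = 7470.54.
DWL = 8893.5 − 7470.54 = 1422.96.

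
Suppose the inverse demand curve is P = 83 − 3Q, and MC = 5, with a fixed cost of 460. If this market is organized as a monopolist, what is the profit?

Profit = 47

Monopoly sets MR = MC: 83 − 6Q = 5 ⇒ Q = 13, P = 83 − 3·13 = 44.
Profit = (44 − 5)·13 − 460 = 47.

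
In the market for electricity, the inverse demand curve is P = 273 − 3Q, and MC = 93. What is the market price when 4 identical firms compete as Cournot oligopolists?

P = 129

With 4 symmetric Cournot firms, each firm's FOC gives 273 − 15q = 93, so q = 12, Q = 4·12 = 48, and P = 129.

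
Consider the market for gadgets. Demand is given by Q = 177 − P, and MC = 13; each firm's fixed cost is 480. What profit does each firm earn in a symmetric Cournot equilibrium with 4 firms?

Inverting demand: P = 177 − Q.
Cournot with 4 identical firms: the symmetric best-response condition is 177 − 5q = 13. Each firm produces q = 32.8, total output Q = 131.2, price P = 45.8.
Each firm's profit = (45.8 − 13)·32.8 − 480 = 595.84.

π_i = 595.84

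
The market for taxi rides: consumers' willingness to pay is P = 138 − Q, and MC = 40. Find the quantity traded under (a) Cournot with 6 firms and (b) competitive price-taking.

Cournot: Q = 84; Competition: Q = 98

In a 6-firm Cournot equilibrium, symmetry and the first-order condition give q = (138 − 40)/(7) = 14. So Q = 84 and P = 54.
Competitive firms price at marginal cost: P = 40, giving Q = 98.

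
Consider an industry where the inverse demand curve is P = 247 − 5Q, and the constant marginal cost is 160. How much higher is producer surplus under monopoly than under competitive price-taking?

Under competition P = MC = 160, so Q = (247 − 160)/5 = 17.4.
PS = (160 − 160)·17.4 = 0.
A monopolist chooses Q where MR = MC. MR = 247 − 10Q; setting this equal to 160 gives Q = 8.7 and P = 203.5.
PS = (203.5 − 160)·8.7 = 378.45.
Change in producer surplus: 378.45 − 0 = 378.45.

Producer surplus rises by 378.45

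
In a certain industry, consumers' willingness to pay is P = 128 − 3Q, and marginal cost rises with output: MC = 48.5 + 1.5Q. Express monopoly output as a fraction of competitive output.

Q_m/Q_c = 0.6

The monopolist equates marginal revenue to marginal cost: 128 − 6Q = 48.5 + 1.5Q, so Q = 10.6. From demand, P = 96.2.
Under competition P = MC: 128 − 3Q = 48.5 + 1.5Q ⇒ Q = 53/3, P = 75.
Ratio Q_m/Q_c = 10.6/(53/3) = 0.6.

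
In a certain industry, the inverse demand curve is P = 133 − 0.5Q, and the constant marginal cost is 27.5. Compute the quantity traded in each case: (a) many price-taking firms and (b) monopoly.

Competition: Q = 211; Monopoly: Q = 105.5

Under competition P = MC = 27.5, so Q = (133 − 27.5)/0.5 = 211.
Monopoly sets MR = MC: 133 − Q = 27.5 ⇒ Q = 105.5, P = 133 − 0.5·105.5 = 80.25.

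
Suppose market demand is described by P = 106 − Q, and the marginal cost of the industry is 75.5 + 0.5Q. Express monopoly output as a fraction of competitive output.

The monopolist equates marginal revenue to marginal cost: 106 − 2Q = 75.5 + 0.5Q, so Q = 12.2. From demand, P = 93.8.
Under competition P = MC: 106 − Q = 75.5 + 0.5Q ⇒ Q = 61/3, P = 257/3.
Ratio Q_m/Q_c = 12.2/(61/3) = 0.6.

Q_m/Q_c = 0.6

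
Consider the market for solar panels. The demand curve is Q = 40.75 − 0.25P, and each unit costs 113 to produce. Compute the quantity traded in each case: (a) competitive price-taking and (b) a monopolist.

Inverting demand: P = 163 − 4Q.
Perfect competition: P = MC = 113, so 163 − 4Q = 113 and Q = 12.5.
A monopolist chooses Q where MR = MC. MR = 163 − 8Q; setting this equal to 113 gives Q = 6.25 and P = 138.

Competition: Q = 12.5; Monopoly: Q = 6.25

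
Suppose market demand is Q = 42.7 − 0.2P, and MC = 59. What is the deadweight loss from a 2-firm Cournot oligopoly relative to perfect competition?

DWL = 265.225

Inverting demand: P = 213.5 − 5Q.
Perfect competition: P = MC = 59, so 213.5 − 5Q = 59 and Q = 30.9.
Cournot with 2 identical firms: the symmetric best-response condition is 213.5 − 15q = 59. Each firm produces q = 10.3, total output Q = 20.6, price P = 110.5.
DWL is the triangle between Q = 20.6 and Q = 30.9: ½·(30.9 − 20.6)·(110.5 − 59) = 265.225.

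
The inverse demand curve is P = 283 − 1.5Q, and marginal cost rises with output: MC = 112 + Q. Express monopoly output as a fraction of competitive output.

Q_m/Q_c = 0.625

The monopolist equates marginal revenue to marginal cost: 283 − 3Q = 112 + Q, so Q = 42.75. From demand, P = 218.875.
Competitive equilibrium sets price equal to marginal cost: 283 − 1.5Q = 112 + Q, so Q = 68.4 and P = 180.4.
Ratio Q_m/Q_c = 42.75/68.4 = 0.625.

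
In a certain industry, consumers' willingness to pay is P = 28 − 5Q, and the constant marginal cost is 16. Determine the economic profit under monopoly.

Monopoly sets MR = MC: 28 − 10Q = 16 ⇒ Q = 1.2, P = 28 − 5·1.2 = 22.
Profit = (22 − 16)·1.2 = 7.2.

Profit = 7.2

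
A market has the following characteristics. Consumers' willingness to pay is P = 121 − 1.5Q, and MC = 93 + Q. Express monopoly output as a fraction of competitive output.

Q_m/Q_c = 0.625

A monopolist chooses Q where MR = MC. MR = 121 − 3Q; setting this equal to 93 + Q gives Q = 7 and P = 110.5.
Under competition P = MC: 121 − 1.5Q = 93 + Q ⇒ Q = 11.2, P = 104.2.
Ratio Q_m/Q_c = 7/11.2 = 0.625.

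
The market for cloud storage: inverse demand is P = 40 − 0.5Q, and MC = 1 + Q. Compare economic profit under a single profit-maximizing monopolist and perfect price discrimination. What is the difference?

π rises by 126.75

A monopolist chooses Q where MR = MC. MR = 40 − Q; setting this equal to 1 + Q gives Q = 19.5 and P = 30.25.
Profit = 30.25·19.5 − (1·19.5 + ½·1·19.5²) = 380.25.
A perfectly discriminating monopolist sells every unit with P(Q) ≥ MC(Q), so output equals the competitive quantity Q = 26. Each buyer pays their reservation price, so CS = 0 and the firm captures all surplus.
PS equals the full surplus area, 507. Profit = 507 = 507.
Change in economic profit: 507 − 380.25 = 126.75.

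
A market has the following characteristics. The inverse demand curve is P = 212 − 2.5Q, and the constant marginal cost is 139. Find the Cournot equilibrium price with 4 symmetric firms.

With 4 symmetric Cournot firms, each firm's FOC gives 212 − 12.5q = 139, so q = 5.84, Q = 4·5.84 = 23.36, and P = 153.6.

P = 153.6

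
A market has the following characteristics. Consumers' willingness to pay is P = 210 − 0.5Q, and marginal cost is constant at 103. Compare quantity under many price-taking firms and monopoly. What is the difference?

Under competition P = MC = 103, so Q = (210 − 103)/0.5 = 214.
Monopoly sets MR = MC: 210 − Q = 103 ⇒ Q = 107, P = 210 − 0.5·107 = 156.5.
Change in quantity: 107 − 214 = −107.

Quantity falls by 107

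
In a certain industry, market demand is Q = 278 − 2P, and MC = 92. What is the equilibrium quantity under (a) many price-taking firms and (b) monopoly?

Inverting demand: P = 139 − 0.5Q.
Competitive firms price at marginal cost: P = 92, giving Q = 94.
A monopolist chooses Q where MR = MC. MR = 139 − Q; setting this equal to 92 gives Q = 47 and P = 115.5.

Competition: Q = 94; Monopoly: Q = 47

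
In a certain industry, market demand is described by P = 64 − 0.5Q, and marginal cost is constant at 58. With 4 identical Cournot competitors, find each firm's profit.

Cournot with 4 identical firms: the symmetric best-response condition is 64 − 2.5q = 58. Each firm produces q = 2.4, total output Q = 9.6, price P = 59.2.
Each firm's profit = (59.2 − 58)·2.4 = 2.88.

π_i = 2.88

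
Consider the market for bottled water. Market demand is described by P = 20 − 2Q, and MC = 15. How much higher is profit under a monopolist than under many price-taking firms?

π rises by 3.125

Competitive firms price at marginal cost: P = 15, giving Q = 2.5.
Profit = (15 − 15)·2.5 = 0.
The monopolist equates marginal revenue to marginal cost: 20 − 4Q = 15, so Q = 1.25. From demand, P = 17.5.
Profit = (17.5 − 15)·1.25 = 3.125.
Change in profit: 3.125 − 0 = 3.125.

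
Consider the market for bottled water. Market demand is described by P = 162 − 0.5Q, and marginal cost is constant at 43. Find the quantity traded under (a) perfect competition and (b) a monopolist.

Competitive firms price at marginal cost: P = 43, giving Q = 238.
Monopoly sets MR = MC: 162 − Q = 43 ⇒ Q = 119, P = 162 − 0.5·119 = 102.5.

Competition: Q = 238; Monopoly: Q = 119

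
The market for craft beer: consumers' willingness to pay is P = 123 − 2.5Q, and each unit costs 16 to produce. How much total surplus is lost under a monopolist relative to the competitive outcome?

DWL = 572.45

Under competition P = MC = 16, so Q = (123 − 16)/2.5 = 42.8.
The monopolist equates marginal revenue to marginal cost: 123 − 5Q = 16, so Q = 21.4. From demand, P = 69.5.
DWL is the triangle between Q = 21.4 and Q = 42.8: ½·(42.8 − 21.4)·(69.5 − 16) = 572.45.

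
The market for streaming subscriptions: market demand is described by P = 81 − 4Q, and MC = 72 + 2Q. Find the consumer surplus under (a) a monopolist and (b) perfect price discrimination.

Monopoly: CS = 1.62; Perfect PD: CS = 0

The monopolist equates marginal revenue to marginal cost: 81 − 8Q = 72 + 2Q, so Q = 0.9. From demand, P = 77.4.
CS = ½·(81 − 77.4)·0.9 = 1.62.
A perfectly discriminating monopolist sells every unit with P(Q) ≥ MC(Q), so output equals the competitive quantity Q = 1.5. Each buyer pays their reservation price, so CS = 0 and the firm captures all surplus.
CS = 0.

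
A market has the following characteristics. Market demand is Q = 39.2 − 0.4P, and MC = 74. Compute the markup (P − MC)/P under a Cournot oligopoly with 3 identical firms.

Inverting demand: P = 98 − 2.5Q.
With 3 symmetric Cournot firms, each firm's FOC gives 98 − 10q = 74, so q = 2.4, Q = 3·2.4 = 7.2, and P = 80.
Lerner index = (P − MC)/P = (80 − 74)/80 = 0.075.

Lerner index = 0.075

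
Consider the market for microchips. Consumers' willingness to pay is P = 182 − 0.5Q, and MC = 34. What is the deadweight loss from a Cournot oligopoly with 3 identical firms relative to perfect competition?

DWL = 1369

Perfect competition: P = MC = 34, so 182 − 0.5Q = 34 and Q = 296.
In a 3-firm Cournot equilibrium, symmetry and the first-order condition give q = (182 − 34)/(2) = 74. So Q = 222 and P = 71.
DWL is the triangle between Q = 222 and Q = 296: ½·(296 − 222)·(71 − 34) = 1369.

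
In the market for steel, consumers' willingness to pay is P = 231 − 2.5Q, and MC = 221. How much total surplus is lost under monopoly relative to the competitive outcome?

Perfect competition: P = MC = 221, so 231 − 2.5Q = 221 and Q = 4.
A monopolist chooses Q where MR = MC. MR = 231 − 5Q; setting this equal to 221 gives Q = 2 and P = 226.
DWL is the triangle between Q = 2 and Q = 4: ½·(4 − 2)·(226 − 221) = 5.

DWL = 5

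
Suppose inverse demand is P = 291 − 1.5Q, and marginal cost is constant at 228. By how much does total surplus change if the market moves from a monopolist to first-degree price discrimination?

The monopolist equates marginal revenue to marginal cost: 291 − 3Q = 228, so Q = 21. From demand, P = 259.5.
CS = ½·(291 − 259.5)·21 = 330.75; PS = (259.5 − 228)·21 = 661.5; TS = 992.25.
With perfect price discrimination, output is the efficient level Q = 42 (where demand meets MC), but every buyer pays their willingness to pay: CS = 0 and PS = total surplus.
TS = 1323 (equal to competitive TS).
Change in total surplus: 1323 − 992.25 = 330.75.

Total surplus rises by 330.75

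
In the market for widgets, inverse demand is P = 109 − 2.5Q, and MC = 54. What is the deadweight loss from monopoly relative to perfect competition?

Under competition P = MC = 54, so Q = (109 − 54)/2.5 = 22.
A monopolist chooses Q where MR = MC. MR = 109 − 5Q; setting this equal to 54 gives Q = 11 and P = 81.5.
DWL is the triangle between Q = 11 and Q = 22: ½·(22 − 11)·(81.5 − 54) = 151.25.

DWL = 151.25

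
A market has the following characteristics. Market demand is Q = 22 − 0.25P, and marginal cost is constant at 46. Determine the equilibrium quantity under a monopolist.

Inverting demand: P = 88 − 4Q.
The monopolist equates marginal revenue to marginal cost: 88 − 8Q = 46, so Q = 5.25. From demand, P = 67.

Q = 5.25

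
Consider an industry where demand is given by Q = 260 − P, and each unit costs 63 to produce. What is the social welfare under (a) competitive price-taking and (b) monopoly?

Competition: TS = 19404.5; Monopoly: TS = 14553.375

Inverting demand: P = 260 − Q.
Competitive firms price at marginal cost: P = 63, giving Q = 197.
CS = ½·(260 − 63)·197 = 19404.5; PS = (63 − 63)·197 = 0; TS = 19404.5.
A monopolist chooses Q where MR = MC. MR = 260 − 2Q; setting this equal to 63 gives Q = 98.5 and P = 161.5.
CS = ½·(260 − 161.5)·98.5 = 4851.125; PS = (161.5 − 63)·98.5 = 9702.25; TS = 14553.375.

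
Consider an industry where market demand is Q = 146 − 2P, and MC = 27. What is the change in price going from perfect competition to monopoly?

Inverting demand: P = 73 − 0.5Q.
Competitive firms price at marginal cost: P = 27, giving Q = 92.
The monopolist equates marginal revenue to marginal cost: 73 − Q = 27, so Q = 46. From demand, P = 50.
Change in price: 50 − 27 = 23.

P rises by 23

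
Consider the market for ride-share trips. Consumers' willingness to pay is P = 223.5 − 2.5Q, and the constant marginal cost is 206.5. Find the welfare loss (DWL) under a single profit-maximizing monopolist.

Perfect competition: P = MC = 206.5, so 223.5 − 2.5Q = 206.5 and Q = 6.8.
Monopoly sets MR = MC: 223.5 − 5Q = 206.5 ⇒ Q = 3.4, P = 223.5 − 2.5·3.4 = 215.
DWL is the triangle between Q = 3.4 and Q = 6.8: ½·(6.8 − 3.4)·(215 − 206.5) = 14.45.

DWL = 14.45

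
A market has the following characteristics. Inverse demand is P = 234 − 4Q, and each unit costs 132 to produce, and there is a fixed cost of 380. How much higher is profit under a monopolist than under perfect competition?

Competitive firms price at marginal cost: P = 132, giving Q = 25.5.
Profit = (132 − 132)·25.5 − 380 = −380.
A monopolist chooses Q where MR = MC. MR = 234 − 8Q; setting this equal to 132 gives Q = 12.75 and P = 183.
Profit = (183 − 132)·12.75 − 380 = 270.25.
Change in profit: 270.25 − −380 = 650.25.

Profit rises by 650.25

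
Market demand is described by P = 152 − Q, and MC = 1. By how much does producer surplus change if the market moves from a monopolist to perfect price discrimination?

The monopolist equates marginal revenue to marginal cost: 152 − 2Q = 1, so Q = 75.5. From demand, P = 76.5.
PS = (76.5 − 1)·75.5 = 5700.25.
With perfect price discrimination, output is the efficient level Q = 151 (where demand meets MC), but every buyer pays their willingness to pay: CS = 0 and PS = total surplus.
PS = ½·(152 − 1)·151 = 11400.5.
Change in producer surplus: 11400.5 − 5700.25 = 5700.25.

PS rises by 5700.25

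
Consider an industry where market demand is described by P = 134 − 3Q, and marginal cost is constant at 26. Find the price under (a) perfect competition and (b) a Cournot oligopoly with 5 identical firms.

Perfect competition: P = MC = 26, so 134 − 3Q = 26 and Q = 36.
In a 5-firm Cournot equilibrium, symmetry and the first-order condition give q = (134 − 26)/(18) = 6. So Q = 30 and P = 44.

Competition: P = 26; Cournot: P = 44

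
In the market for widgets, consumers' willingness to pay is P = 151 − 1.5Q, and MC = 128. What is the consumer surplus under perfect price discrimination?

With perfect price discrimination, output is the efficient level Q = 46/3 (where demand meets MC), but every buyer pays their willingness to pay: CS = 0 and PS = total surplus.
CS = 0.

CS = 0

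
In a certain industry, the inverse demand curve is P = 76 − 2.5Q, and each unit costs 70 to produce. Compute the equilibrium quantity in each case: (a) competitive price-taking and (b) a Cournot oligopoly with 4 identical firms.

Competitive firms price at marginal cost: P = 70, giving Q = 2.4.
With 4 symmetric Cournot firms, each firm's FOC gives 76 − 12.5q = 70, so q = 0.48, Q = 4·0.48 = 1.92, and P = 71.2.

Competition: Q = 2.4; Cournot: Q = 1.92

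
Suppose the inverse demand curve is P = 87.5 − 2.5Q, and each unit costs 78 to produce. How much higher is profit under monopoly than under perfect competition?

π rises by 9.025

Under competition P = MC = 78, so Q = (87.5 − 78)/2.5 = 3.8.
Profit = (78 − 78)·3.8 = 0.
Monopoly sets MR = MC: 87.5 − 5Q = 78 ⇒ Q = 1.9, P = 87.5 − 2.5·1.9 = 82.75.
Profit = (82.75 − 78)·1.9 = 9.025.
Change in profit: 9.025 − 0 = 9.025.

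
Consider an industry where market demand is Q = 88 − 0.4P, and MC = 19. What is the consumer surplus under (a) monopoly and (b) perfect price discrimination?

Inverting demand: P = 220 − 2.5Q.
The monopolist equates marginal revenue to marginal cost: 220 − 5Q = 19, so Q = 40.2. From demand, P = 119.5.
CS = ½·(220 − 119.5)·40.2 = 2020.05.
Under first-degree price discrimination the firm charges each unit its demand price and produces up to where P = MC, i.e. Q = 80.4. Consumer surplus is zero; producer surplus equals total surplus.
CS = 0.

Monopoly: CS = 2020.05; Perfect PD: CS = 0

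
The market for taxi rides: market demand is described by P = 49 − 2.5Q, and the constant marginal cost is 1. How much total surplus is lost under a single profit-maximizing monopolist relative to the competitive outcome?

DWL = 115.2

Competitive firms price at marginal cost: P = 1, giving Q = 19.2.
The monopolist equates marginal revenue to marginal cost: 49 − 5Q = 1, so Q = 9.6. From demand, P = 25.
DWL is the triangle between Q = 9.6 and Q = 19.2: ½·(19.2 − 9.6)·(25 − 1) = 115.2.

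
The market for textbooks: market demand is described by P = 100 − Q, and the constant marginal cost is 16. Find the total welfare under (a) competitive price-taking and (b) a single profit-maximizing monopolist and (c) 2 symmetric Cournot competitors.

Competition: TS = 3528; Monopoly: TS = 2646; Cournot: TS = 3136

Competitive firms price at marginal cost: P = 16, giving Q = 84.
CS = ½·(100 − 16)·84 = 3528; PS = (16 − 16)·84 = 0; TS = 3528.
The monopolist equates marginal revenue to marginal cost: 100 − 2Q = 16, so Q = 42. From demand, P = 58.
CS = ½·(100 − 58)·42 = 882; PS = (58 − 16)·42 = 1764; TS = 2646.
With 2 symmetric Cournot firms, each firm's FOC gives 100 − 3q = 16, so q = 28, Q = 2·28 = 56, and P = 44.
CS = ½·(100 − 44)·56 = 1568; PS = (44 − 16)·56 = 1568; TS = 3136.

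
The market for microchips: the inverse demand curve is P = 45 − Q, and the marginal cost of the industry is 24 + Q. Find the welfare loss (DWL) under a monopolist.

DWL = 12.25

Competitive equilibrium sets price equal to marginal cost: 45 − Q = 24 + Q, so Q = 10.5 and P = 34.5.
A monopolist chooses Q where MR = MC. MR = 45 − 2Q; setting this equal to 24 + Q gives Q = 7 and P = 38.
CS = ½·(45 − 34.5)·10.5 = 55.125; PS = (34.5·10.5 − 24·10.5 − ½·1·10.5²) = 55.125; TS = 110.25.
CS = ½·(45 − 38)·7 = 24.5; PS = (38·7 − 24·7 − ½·1·7²) = 73.5; TS = 98.
DWL = 110.25 − 98 = 12.25.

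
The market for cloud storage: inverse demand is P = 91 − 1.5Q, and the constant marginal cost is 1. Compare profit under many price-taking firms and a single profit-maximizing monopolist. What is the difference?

Competitive firms price at marginal cost: P = 1, giving Q = 60.
Profit = (1 − 1)·60 = 0.
The monopolist equates marginal revenue to marginal cost: 91 − 3Q = 1, so Q = 30. From demand, P = 46.
Profit = (46 − 1)·30 = 1350.
Change in profit: 1350 − 0 = 1350.

Profit rises by 1350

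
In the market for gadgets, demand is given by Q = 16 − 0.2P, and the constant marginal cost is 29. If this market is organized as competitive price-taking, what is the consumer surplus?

Inverting demand: P = 80 − 5Q.
Perfect competition: P = MC = 29, so 80 − 5Q = 29 and Q = 10.2.
CS = ½·(80 − 29)·10.2 = 260.1.

CS = 260.1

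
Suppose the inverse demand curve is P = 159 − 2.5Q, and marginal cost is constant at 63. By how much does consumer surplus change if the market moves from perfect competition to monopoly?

Consumer surplus falls by 1382.4

Competitive firms price at marginal cost: P = 63, giving Q = 38.4.
CS = ½·(159 − 63)·38.4 = 1843.2.
Monopoly sets MR = MC: 159 − 5Q = 63 ⇒ Q = 19.2, P = 159 − 2.5·19.2 = 111.
CS = ½·(159 − 111)·19.2 = 460.8.
Change in consumer surplus: 460.8 − 1843.2 = −1382.4.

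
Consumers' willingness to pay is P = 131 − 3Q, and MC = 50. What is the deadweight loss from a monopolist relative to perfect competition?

Perfect competition: P = MC = 50, so 131 − 3Q = 50 and Q = 27.
Monopoly sets MR = MC: 131 − 6Q = 50 ⇒ Q = 13.5, P = 131 − 3·13.5 = 90.5.
DWL is the triangle between Q = 13.5 and Q = 27: ½·(27 − 13.5)·(90.5 − 50) = 273.375.

DWL = 273.375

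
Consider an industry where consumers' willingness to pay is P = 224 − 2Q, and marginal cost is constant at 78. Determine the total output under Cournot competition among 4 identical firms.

With 4 symmetric Cournot firms, each firm's FOC gives 224 − 10q = 78, so q = 14.6, Q = 4·14.6 = 58.4, and P = 107.2.

Q = 58.4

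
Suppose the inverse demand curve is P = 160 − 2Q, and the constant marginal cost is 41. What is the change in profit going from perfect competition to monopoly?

Competitive firms price at marginal cost: P = 41, giving Q = 59.5.
Profit = (41 − 41)·59.5 = 0.
The monopolist equates marginal revenue to marginal cost: 160 − 4Q = 41, so Q = 29.75. From demand, P = 100.5.
Profit = (100.5 − 41)·29.75 = 1770.125.
Change in profit: 1770.125 − 0 = 1770.125.

π rises by 1770.125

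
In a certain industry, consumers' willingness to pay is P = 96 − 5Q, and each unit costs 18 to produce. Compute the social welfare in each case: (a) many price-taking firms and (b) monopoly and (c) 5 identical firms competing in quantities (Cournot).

Competition: TS = 608.4; Monopoly: TS = 456.3; Cournot: TS = 591.5

Under competition P = MC = 18, so Q = (96 − 18)/5 = 15.6.
CS = ½·(96 − 18)·15.6 = 608.4; PS = (18 − 18)·15.6 = 0; TS = 608.4.
A monopolist chooses Q where MR = MC. MR = 96 − 10Q; setting this equal to 18 gives Q = 7.8 and P = 57.
CS = ½·(96 − 57)·7.8 = 152.1; PS = (57 − 18)·7.8 = 304.2; TS = 456.3.
In a 5-firm Cournot equilibrium, symmetry and the first-order condition give q = (96 − 18)/(30) = 2.6. So Q = 13 and P = 31.
CS = ½·(96 − 31)·13 = 422.5; PS = (31 − 18)·13 = 169; TS = 591.5.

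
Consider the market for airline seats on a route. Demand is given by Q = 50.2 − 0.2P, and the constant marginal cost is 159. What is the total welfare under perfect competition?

Inverting demand: P = 251 − 5Q.
Competitive firms price at marginal cost: P = 159, giving Q = 18.4.
CS = ½·(251 − 159)·18.4 = 846.4; PS = (159 − 159)·18.4 = 0; TS = 846.4.

TS = 846.4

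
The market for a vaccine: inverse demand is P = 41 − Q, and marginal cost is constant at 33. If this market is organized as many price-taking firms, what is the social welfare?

Perfect competition: P = MC = 33, so 41 − Q = 33 and Q = 8.
CS = ½·(41 − 33)·8 = 32; PS = (33 − 33)·8 = 0; TS = 32.

TS = 32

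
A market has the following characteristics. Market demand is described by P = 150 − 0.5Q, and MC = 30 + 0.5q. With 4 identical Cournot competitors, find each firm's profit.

π_i = 1200

Cournot with 4 identical firms: the symmetric best-response condition is 150 − 2.5q = 30 + 0.5q. Each firm produces q = 40, total output Q = 160, price P = 70.
Each firm's profit = 70·40 − (30·40 + ½·0.5·40²) = 1200.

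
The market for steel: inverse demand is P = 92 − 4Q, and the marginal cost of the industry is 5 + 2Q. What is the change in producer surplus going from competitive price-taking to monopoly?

Under competition P = MC: 92 − 4Q = 5 + 2Q ⇒ Q = 14.5, P = 34.
PS = P·Q − VC(Q) = 34·14.5 − (5·14.5 + ½·2·14.5²) = 210.25.
A monopolist chooses Q where MR = MC. MR = 92 − 8Q; setting this equal to 5 + 2Q gives Q = 8.7 and P = 57.2.
PS = P·Q − VC(Q) = 57.2·8.7 − (5·8.7 + ½·2·8.7²) = 378.45.
Change in producer surplus: 378.45 − 210.25 = 168.2.

PS rises by 168.2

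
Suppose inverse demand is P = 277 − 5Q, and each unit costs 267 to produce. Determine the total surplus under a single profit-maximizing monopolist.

TS = 7.5

The monopolist equates marginal revenue to marginal cost: 277 − 10Q = 267, so Q = 1. From demand, P = 272.
CS = ½·(277 − 272)·1 = 2.5; PS = (272 − 267)·1 = 5; TS = 7.5.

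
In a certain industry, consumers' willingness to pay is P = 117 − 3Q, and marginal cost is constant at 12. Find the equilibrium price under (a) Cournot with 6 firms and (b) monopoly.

Cournot: P = 27; Monopoly: P = 64.5

With 6 symmetric Cournot firms, each firm's FOC gives 117 − 21q = 12, so q = 5, Q = 6·5 = 30, and P = 27.
Monopoly sets MR = MC: 117 − 6Q = 12 ⇒ Q = 17.5, P = 117 − 3·17.5 = 64.5.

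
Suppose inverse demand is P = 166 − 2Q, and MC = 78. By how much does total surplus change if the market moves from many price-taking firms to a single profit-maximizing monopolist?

Perfect competition: P = MC = 78, so 166 − 2Q = 78 and Q = 44.
CS = ½·(166 − 78)·44 = 1936; PS = (78 − 78)·44 = 0; TS = 1936.
A monopolist chooses Q where MR = MC. MR = 166 − 4Q; setting this equal to 78 gives Q = 22 and P = 122.
CS = ½·(166 − 122)·22 = 484; PS = (122 − 78)·22 = 968; TS = 1452.
Change in total surplus: 1452 − 1936 = −484.

Total surplus falls by 484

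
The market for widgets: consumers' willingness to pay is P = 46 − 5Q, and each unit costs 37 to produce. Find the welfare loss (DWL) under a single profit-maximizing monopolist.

Competitive firms price at marginal cost: P = 37, giving Q = 1.8.
A monopolist chooses Q where MR = MC. MR = 46 − 10Q; setting this equal to 37 gives Q = 0.9 and P = 41.5.
DWL is the triangle between Q = 0.9 and Q = 1.8: ½·(1.8 − 0.9)·(41.5 − 37) = 2.025.

DWL = 2.025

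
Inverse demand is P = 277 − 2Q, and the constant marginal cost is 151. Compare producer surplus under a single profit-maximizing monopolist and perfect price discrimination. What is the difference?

Producer surplus rises by 1984.5

A monopolist chooses Q where MR = MC. MR = 277 − 4Q; setting this equal to 151 gives Q = 31.5 and P = 214.
PS = (214 − 151)·31.5 = 1984.5.
Under first-degree price discrimination the firm charges each unit its demand price and produces up to where P = MC, i.e. Q = 63. Consumer surplus is zero; producer surplus equals total surplus.
PS = ½·(277 − 151)·63 = 3969.
Change in producer surplus: 3969 − 1984.5 = 1984.5.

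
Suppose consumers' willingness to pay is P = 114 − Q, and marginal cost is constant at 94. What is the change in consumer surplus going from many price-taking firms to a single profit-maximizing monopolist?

Perfect competition: P = MC = 94, so 114 − Q = 94 and Q = 20.
CS = ½·(114 − 94)·20 = 200.
The monopolist equates marginal revenue to marginal cost: 114 − 2Q = 94, so Q = 10. From demand, P = 104.
CS = ½·(114 − 104)·10 = 50.
Change in consumer surplus: 50 − 200 = −150.

Consumer surplus falls by 150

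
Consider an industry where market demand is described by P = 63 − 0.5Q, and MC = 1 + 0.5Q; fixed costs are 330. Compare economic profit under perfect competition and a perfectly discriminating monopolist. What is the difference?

Competitive equilibrium sets price equal to marginal cost: 63 − 0.5Q = 1 + 0.5Q, so Q = 62 and P = 32.
Profit = 32·62 − (1·62 + ½·0.5·62²) − 330 = 631.
A perfectly discriminating monopolist sells every unit with P(Q) ≥ MC(Q), so output equals the competitive quantity Q = 62. Each buyer pays their reservation price, so CS = 0 and the firm captures all surplus.
PS equals the full surplus area, 1922. Profit = 1922 − 330 = 1592.
Change in economic profit: 1592 − 631 = 961.

Economic profit rises by 961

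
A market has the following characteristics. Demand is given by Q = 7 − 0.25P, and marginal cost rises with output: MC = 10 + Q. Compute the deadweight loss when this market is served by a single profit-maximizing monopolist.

DWL = 6.4

Inverting demand: P = 28 − 4Q.
Competitive equilibrium sets price equal to marginal cost: 28 − 4Q = 10 + Q, so Q = 3.6 and P = 13.6.
A monopolist chooses Q where MR = MC. MR = 28 − 8Q; setting this equal to 10 + Q gives Q = 2 and P = 20.
CS = ½·(28 − 13.6)·3.6 = 25.92; PS = (13.6·3.6 − 10·3.6 − ½·1·3.6²) = 6.48; TS = 32.4.
CS = ½·(28 − 20)·2 = 8; PS = (20·2 − 10·2 − ½·1·2²) = 18; TS = 26.
DWL = 32.4 − 26 = 6.4.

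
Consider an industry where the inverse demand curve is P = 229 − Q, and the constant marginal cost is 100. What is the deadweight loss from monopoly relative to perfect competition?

DWL = 2080.125

Under competition P = MC = 100, so Q = (229 − 100)/1 = 129.
The monopolist equates marginal revenue to marginal cost: 229 − 2Q = 100, so Q = 64.5. From demand, P = 164.5.
DWL is the triangle between Q = 64.5 and Q = 129: ½·(129 − 64.5)·(164.5 − 100) = 2080.125.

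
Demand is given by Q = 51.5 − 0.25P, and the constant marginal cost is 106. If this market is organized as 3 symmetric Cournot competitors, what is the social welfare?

Inverting demand: P = 206 − 4Q.
In a 3-firm Cournot equilibrium, symmetry and the first-order condition give q = (206 − 106)/(16) = 6.25. So Q = 18.75 and P = 131.
CS = ½·(206 − 131)·18.75 = 703.125; PS = (131 − 106)·18.75 = 468.75; TS = 1171.875.

TS = 1171.875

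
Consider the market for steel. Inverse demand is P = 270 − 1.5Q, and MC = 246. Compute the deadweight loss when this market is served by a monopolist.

Perfect competition: P = MC = 246, so 270 − 1.5Q = 246 and Q = 16.
Monopoly sets MR = MC: 270 − 3Q = 246 ⇒ Q = 8, P = 270 − 1.5·8 = 258.
DWL is the triangle between Q = 8 and Q = 16: ½·(16 − 8)·(258 − 246) = 48.

DWL = 48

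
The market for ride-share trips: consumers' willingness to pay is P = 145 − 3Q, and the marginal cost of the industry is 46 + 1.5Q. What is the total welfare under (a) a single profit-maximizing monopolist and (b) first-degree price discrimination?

Monopoly sets MR = MC: 145 − 6Q = 46 + 1.5Q ⇒ Q = 13.2, P = 145 − 3·13.2 = 105.4.
CS = ½·(145 − 105.4)·13.2 = 261.36; PS = (105.4·13.2 − 46·13.2 − ½·1.5·13.2²) = 653.4; TS = 914.76.
A perfectly discriminating monopolist sells every unit with P(Q) ≥ MC(Q), so output equals the competitive quantity Q = 22. Each buyer pays their reservation price, so CS = 0 and the firm captures all surplus.
TS = 1089 (equal to competitive TS).

Monopoly: TS = 914.76; Perfect PD: TS = 1089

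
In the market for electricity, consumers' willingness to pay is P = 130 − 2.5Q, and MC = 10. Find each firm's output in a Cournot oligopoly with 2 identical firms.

Cournot with 2 identical firms: the symmetric best-response condition is 130 − 7.5q = 10. Each firm produces q = 16, total output Q = 32, price P = 50.

q_i = 16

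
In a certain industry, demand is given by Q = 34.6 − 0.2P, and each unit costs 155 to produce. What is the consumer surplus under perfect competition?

CS = 32.4

Inverting demand: P = 173 − 5Q.
Competitive firms price at marginal cost: P = 155, giving Q = 3.6.
CS = ½·(173 − 155)·3.6 = 32.4.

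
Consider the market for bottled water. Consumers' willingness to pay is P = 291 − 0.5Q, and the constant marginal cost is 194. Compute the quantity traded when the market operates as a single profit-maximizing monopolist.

Monopoly sets MR = MC: 291 − Q = 194 ⇒ Q = 97, P = 291 − 0.5·97 = 242.5.

Q = 97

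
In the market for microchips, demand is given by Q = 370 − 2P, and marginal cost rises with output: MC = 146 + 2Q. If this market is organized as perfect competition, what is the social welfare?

TS = 304.2

Inverting demand: P = 185 − 0.5Q.
Competitive equilibrium sets price equal to marginal cost: 185 − 0.5Q = 146 + 2Q, so Q = 15.6 and P = 177.2.
CS = ½·(185 − 177.2)·15.6 = 60.84; PS = (177.2·15.6 − 146·15.6 − ½·2·15.6²) = 243.36; TS = 304.2.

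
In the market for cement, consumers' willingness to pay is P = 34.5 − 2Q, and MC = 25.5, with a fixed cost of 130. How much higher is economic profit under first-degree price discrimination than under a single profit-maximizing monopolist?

A monopolist chooses Q where MR = MC. MR = 34.5 − 4Q; setting this equal to 25.5 gives Q = 2.25 and P = 30.
Profit = (30 − 25.5)·2.25 − 130 = −119.875.
With perfect price discrimination, output is the efficient level Q = 4.5 (where demand meets MC), but every buyer pays their willingness to pay: CS = 0 and PS = total surplus.
PS equals the full surplus area, 20.25. Profit = 20.25 − 130 = −109.75.
Change in economic profit: −109.75 − −119.875 = 10.125.

Economic profit rises by 10.125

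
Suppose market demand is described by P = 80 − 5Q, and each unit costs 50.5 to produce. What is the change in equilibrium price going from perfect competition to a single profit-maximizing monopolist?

P rises by 14.75

Under competition P = MC = 50.5, so Q = (80 − 50.5)/5 = 5.9.
Monopoly sets MR = MC: 80 − 10Q = 50.5 ⇒ Q = 2.95, P = 80 − 5·2.95 = 65.25.
Change in equilibrium price: 65.25 − 50.5 = 14.75.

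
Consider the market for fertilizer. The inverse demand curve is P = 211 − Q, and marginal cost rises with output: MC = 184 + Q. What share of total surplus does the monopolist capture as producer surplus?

The monopolist equates marginal revenue to marginal cost: 211 − 2Q = 184 + Q, so Q = 9. From demand, P = 202.
CS = ½·(211 − 202)·9 = 40.5.
PS = P·Q − VC(Q) = 202·9 − (184·9 + ½·1·9²) = 121.5.
Share captured = PS/TS = 121.5/162 = 0.75.

PS/TS = 0.75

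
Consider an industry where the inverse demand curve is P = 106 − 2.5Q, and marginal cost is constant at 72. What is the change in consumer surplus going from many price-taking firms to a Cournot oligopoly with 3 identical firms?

Perfect competition: P = MC = 72, so 106 − 2.5Q = 72 and Q = 13.6.
CS = ½·(106 − 72)·13.6 = 231.2.
Cournot with 3 identical firms: the symmetric best-response condition is 106 − 10q = 72. Each firm produces q = 3.4, total output Q = 10.2, price P = 80.5.
CS = ½·(106 − 80.5)·10.2 = 130.05.
Change in consumer surplus: 130.05 − 231.2 = −101.15.

CS falls by 101.15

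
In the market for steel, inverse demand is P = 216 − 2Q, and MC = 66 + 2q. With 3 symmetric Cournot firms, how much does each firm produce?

q_i = 15

Cournot with 3 identical firms: the symmetric best-response condition is 216 − 8q = 66 + 2q. Each firm produces q = 15, total output Q = 45, price P = 126.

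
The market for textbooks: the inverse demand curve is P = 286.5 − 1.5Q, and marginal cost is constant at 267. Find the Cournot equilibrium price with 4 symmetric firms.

P = 270.9

In a 4-firm Cournot equilibrium, symmetry and the first-order condition give q = (286.5 − 267)/(7.5) = 2.6. So Q = 10.4 and P = 270.9.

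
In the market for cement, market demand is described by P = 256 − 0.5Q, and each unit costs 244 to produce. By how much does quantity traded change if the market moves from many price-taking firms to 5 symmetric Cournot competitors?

Under competition P = MC = 244, so Q = (256 − 244)/0.5 = 24.
In a 5-firm Cournot equilibrium, symmetry and the first-order condition give q = (256 − 244)/(3) = 4. So Q = 20 and P = 246.
Change in quantity traded: 20 − 24 = −4.

Q falls by 4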